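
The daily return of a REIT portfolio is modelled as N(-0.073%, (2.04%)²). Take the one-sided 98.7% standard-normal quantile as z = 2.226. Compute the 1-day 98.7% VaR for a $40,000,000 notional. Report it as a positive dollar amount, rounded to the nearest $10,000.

$1,850,000

VaR = −μ + z·σ = −(-0.073%) + 2.226 × 2.04% = 4.614%.
On $40,000,000: 0.04614 × $40,000,000 = $1,845,600.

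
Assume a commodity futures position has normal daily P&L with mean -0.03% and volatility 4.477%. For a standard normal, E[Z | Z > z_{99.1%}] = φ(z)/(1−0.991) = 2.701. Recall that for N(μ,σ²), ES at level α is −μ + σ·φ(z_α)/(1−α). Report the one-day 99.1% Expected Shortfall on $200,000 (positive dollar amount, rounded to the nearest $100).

$24,200

ES = −(-0.03%) + 4.477% × 2.701 = 12.122%.
On $200,000: 0.12122 × $200,000 = $24,244.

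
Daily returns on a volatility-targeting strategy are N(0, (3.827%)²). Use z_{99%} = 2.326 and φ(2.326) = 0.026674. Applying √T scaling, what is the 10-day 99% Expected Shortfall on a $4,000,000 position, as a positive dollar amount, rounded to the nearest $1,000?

σ_{10d} = 3.827% × √10 = 12.102%.
ES multiplier = φ(z)/(1−α) = 0.026674/0.01 = 2.667.
ES = 12.102% × 2.667 = 32.276%; on $4,000,000: $1,291,040.

$1,291,000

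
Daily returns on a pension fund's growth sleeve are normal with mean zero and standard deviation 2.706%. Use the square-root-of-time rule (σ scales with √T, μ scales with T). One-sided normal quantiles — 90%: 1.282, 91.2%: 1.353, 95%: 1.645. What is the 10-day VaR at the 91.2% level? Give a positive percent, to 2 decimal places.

σ_{10d} = 2.706% × √10 = 8.557%.
VaR = 1.353 × 8.557% = 11.578%.

11.58%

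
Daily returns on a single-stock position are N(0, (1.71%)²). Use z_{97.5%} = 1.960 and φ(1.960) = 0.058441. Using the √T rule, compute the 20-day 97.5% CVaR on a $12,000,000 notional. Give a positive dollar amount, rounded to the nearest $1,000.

σ_{20d} = 1.71% × √20 = 7.647%.
ES multiplier = φ(z)/(1−α) = 0.058441/0.025 = 2.338.
ES = 7.647% × 2.338 = 17.879%; on $12,000,000: $2,145,480.

$2,145,000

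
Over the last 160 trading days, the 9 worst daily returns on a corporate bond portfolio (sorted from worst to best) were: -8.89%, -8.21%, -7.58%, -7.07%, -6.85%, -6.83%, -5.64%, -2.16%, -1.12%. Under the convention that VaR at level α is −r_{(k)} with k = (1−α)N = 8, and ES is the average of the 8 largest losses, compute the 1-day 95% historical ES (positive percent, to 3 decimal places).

6.654%

The 8 worst returns sum to -53.23%.
ES = −(-53.23%) / 8 = 6.65375% ≈ 6.654%.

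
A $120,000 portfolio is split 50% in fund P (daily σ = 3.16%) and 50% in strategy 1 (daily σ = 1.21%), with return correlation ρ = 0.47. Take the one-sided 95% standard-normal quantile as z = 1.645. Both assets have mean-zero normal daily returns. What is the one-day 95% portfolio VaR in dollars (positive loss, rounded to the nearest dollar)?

$3,828

σ_p² = 0.5²·3.16² + 0.5²·1.21² + 2·0.47·0.5·0.5·3.16·1.21 = 3.7610 (%²).
σ_p = √3.7610 = 1.939%.
VaR = 1.645 × 1.939% = 3.190%; on $120,000 that is $3,828.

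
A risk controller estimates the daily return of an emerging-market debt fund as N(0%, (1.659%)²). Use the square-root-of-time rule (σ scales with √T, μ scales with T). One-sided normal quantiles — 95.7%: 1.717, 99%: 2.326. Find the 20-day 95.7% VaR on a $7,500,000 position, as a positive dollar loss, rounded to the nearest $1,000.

$955,000

σ_{20d} = 1.659% × √20 = 7.419%.
VaR = 1.717 × 7.419% = 12.738%.
On $7,500,000: 0.12738 × $7,500,000 = $955,350.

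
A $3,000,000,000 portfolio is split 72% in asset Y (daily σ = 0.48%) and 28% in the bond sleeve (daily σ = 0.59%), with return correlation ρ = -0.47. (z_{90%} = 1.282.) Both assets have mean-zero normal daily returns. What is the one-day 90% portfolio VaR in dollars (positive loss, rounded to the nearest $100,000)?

$11,700,000

σ_p² = 0.72²·0.48² + 0.28²·0.59² + 2·-0.47·0.72·0.28·0.48·0.59 = 0.0931 (%²).
σ_p = √0.0931 = 0.305%.
VaR = 1.282 × 0.305% = 0.391%; on $3,000,000,000 that is $11,730,000.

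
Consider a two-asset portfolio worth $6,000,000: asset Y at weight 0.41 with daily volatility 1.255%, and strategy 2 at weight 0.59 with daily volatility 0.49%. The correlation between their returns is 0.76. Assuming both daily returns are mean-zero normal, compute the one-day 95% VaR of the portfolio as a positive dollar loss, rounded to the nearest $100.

σ_p² = 0.41²·1.255² + 0.59²·0.49² + 2·0.76·0.41·0.59·1.255·0.49 = 0.5745 (%²).
σ_p = √0.5745 = 0.758%.
At 95%, z = 1.645.
VaR = 1.645 × 0.758% = 1.247%; on $6,000,000 that is $74,820.

$74,800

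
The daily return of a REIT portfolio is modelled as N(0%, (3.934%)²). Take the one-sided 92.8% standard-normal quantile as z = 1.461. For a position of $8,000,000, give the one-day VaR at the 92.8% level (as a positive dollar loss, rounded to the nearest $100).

VaR = z·σ = 1.461 × 3.934% = 5.748%.
On $8,000,000: 0.05748 × $8,000,000 = $459,840.

$459,800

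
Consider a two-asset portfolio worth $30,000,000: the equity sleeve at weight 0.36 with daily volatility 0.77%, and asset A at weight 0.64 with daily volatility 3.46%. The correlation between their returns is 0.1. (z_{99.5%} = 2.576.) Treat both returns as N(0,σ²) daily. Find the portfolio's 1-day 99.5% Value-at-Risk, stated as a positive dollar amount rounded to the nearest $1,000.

σ_p² = 0.36²·0.77² + 0.64²·3.46² + 2·0.1·0.36·0.64·0.77·3.46 = 5.1032 (%²).
σ_p = √5.1032 = 2.259%.
VaR = 2.576 × 2.259% = 5.819%; on $30,000,000 that is $1,745,700.

$1,746,000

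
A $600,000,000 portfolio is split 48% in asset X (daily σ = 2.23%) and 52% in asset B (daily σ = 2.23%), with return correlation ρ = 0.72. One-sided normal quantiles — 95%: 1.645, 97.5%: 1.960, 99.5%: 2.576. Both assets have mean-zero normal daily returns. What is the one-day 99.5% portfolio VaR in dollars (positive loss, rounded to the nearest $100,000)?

σ_p² = 0.48²·2.23² + 0.52²·2.23² + 2·0.72·0.48·0.52·2.23·2.23 = 4.2778 (%²).
σ_p = √4.2778 = 2.068%.
VaR = 2.576 × 2.068% = 5.327%; on $600,000,000 that is $31,962,000.

$32,000,000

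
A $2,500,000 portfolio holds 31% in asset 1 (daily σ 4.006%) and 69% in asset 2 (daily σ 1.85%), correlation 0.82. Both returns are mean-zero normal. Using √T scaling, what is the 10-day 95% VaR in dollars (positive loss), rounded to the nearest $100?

$312,400

σ_p = √(0.31²·4.006² + 0.69²·1.85² + 2·0.82·0.31·0.69·4.006·1.85) = 2.402%.
σ_{10d} = 2.402% × √10 = 7.596%.
z(95%) = 1.645.
VaR = 1.645 × 7.596% = 12.495%; on $2,500,000 that is $312,375.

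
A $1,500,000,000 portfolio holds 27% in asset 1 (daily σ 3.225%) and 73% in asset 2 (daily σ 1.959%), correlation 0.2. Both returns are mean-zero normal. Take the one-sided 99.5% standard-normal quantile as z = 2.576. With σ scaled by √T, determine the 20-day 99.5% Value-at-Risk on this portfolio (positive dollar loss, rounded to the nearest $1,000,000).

$314,000,000

σ_p = √(0.27²·3.225² + 0.73²·1.959² + 2·0.2·0.27·0.73·3.225·1.959) = 1.817%.
σ_{20d} = 1.817% × √20 = 8.126%.
VaR = 2.576 × 8.126% = 20.933%; on $1,500,000,000 that is $313,995,000.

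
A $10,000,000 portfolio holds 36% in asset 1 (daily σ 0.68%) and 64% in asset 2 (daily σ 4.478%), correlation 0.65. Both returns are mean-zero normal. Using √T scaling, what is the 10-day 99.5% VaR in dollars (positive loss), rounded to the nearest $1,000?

$2,469,000

σ_p = √(0.36²·0.68² + 0.64²·4.478² + 2·0.65·0.36·0.64·0.68·4.478) = 3.031%.
σ_{10d} = 3.031% × √10 = 9.585%.
z(99.5%) = 2.576.
VaR = 2.576 × 9.585% = 24.691%; on $10,000,000 that is $2,469,100.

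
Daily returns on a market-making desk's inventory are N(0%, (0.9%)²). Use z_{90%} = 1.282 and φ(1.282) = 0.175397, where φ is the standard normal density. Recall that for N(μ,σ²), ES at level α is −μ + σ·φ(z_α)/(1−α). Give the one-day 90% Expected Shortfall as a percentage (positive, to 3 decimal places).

Tail multiplier: φ(z)/(1−α) = 0.175397 / 0.1 = 1.754.
ES = 0.9% × 1.754 = 1.579%.

1.579%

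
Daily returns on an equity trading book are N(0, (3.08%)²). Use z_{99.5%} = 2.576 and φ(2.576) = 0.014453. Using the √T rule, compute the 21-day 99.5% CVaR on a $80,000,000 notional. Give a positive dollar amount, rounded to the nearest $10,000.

$32,640,000

σ_{21d} = 3.08% × √21 = 14.114%.
ES multiplier = φ(z)/(1−α) = 0.014453/0.005 = 2.891.
ES = 14.114% × 2.891 = 40.804%; on $80,000,000: $32,643,200.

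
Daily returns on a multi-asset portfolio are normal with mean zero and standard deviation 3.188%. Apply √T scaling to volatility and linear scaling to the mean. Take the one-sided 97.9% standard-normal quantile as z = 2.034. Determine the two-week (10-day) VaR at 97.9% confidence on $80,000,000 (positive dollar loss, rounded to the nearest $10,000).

σ_{10d} = 3.188% × √10 = 10.081%.
VaR = 2.034 × 10.081% = 20.505%.
On $80,000,000: 0.20505 × $80,000,000 = $16,404,000.

$16,400,000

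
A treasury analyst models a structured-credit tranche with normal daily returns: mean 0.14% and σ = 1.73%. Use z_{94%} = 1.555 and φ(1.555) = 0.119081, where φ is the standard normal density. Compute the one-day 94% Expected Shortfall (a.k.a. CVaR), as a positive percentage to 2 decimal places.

3.29%

Tail multiplier: φ(z)/(1−α) = 0.119081 / 0.06 = 1.985.
ES = −(0.14%) + 1.73% × 1.985 = 3.294%.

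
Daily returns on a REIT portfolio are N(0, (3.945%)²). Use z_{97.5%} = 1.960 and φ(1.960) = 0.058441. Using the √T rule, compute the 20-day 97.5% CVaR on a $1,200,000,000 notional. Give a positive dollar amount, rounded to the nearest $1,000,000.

σ_{20d} = 3.945% × √20 = 17.643%.
ES multiplier = φ(z)/(1−α) = 0.058441/0.025 = 2.338.
ES = 17.643% × 2.338 = 41.249%; on $1,200,000,000: $494,988,000.

$495,000,000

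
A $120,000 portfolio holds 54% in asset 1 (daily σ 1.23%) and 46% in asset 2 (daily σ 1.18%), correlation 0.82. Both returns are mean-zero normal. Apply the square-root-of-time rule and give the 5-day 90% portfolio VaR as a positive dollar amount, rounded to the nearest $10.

σ_p = √(0.54²·1.23² + 0.46²·1.18² + 2·0.82·0.54·0.46·1.23·1.18) = 1.152%.
σ_{5d} = 1.152% × √5 = 2.576%.
z(90%) = 1.282.
VaR = 1.282 × 2.576% = 3.302%; on $120,000 that is $3,962.

$3,960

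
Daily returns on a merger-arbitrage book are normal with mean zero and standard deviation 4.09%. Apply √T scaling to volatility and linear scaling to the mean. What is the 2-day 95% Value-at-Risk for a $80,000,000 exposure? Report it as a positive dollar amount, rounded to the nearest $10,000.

At 95%, z = 1.645.
σ_{2d} = 4.09% × √2 = 5.784%.
VaR = 1.645 × 5.784% = 9.515%.
On $80,000,000: 0.09515 × $80,000,000 = $7,612,000.

$7,610,000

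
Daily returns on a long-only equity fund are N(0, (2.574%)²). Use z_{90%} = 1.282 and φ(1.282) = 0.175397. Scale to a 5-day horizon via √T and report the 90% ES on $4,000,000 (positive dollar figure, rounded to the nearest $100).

σ_{5d} = 2.574% × √5 = 5.756%.
ES multiplier = φ(z)/(1−α) = 0.175397/0.1 = 1.754.
ES = 5.756% × 1.754 = 10.096%; on $4,000,000: $403,840.

$403,800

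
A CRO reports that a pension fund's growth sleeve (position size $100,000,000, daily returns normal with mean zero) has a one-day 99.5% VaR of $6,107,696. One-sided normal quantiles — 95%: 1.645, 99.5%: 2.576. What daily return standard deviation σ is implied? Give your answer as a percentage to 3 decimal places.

2.371%

VaR as a fraction: $6,107,696 / $100,000,000 = 6.108%.
σ = VaR / z = 6.108% / 2.576 = 2.371%.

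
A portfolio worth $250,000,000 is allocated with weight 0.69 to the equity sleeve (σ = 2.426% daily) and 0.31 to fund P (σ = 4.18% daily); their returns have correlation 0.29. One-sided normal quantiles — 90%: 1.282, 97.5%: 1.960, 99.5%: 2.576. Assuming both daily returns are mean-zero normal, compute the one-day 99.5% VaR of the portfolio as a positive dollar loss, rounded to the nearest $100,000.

σ_p² = 0.69²·2.426² + 0.31²·4.18² + 2·0.29·0.69·0.31·2.426·4.18 = 5.7392 (%²).
σ_p = √5.7392 = 2.396%.
VaR = 2.576 × 2.396% = 6.172%; on $250,000,000 that is $15,430,000.

$15,400,000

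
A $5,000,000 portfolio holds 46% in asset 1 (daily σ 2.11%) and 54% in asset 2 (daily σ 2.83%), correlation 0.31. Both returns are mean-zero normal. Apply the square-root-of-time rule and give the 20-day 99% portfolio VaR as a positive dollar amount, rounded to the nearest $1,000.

$1,066,000

σ_p = √(0.46²·2.11² + 0.54²·2.83² + 2·0.31·0.46·0.54·2.11·2.83) = 2.049%.
σ_{20d} = 2.049% × √20 = 9.163%.
z(99%) = 2.326.
VaR = 2.326 × 9.163% = 21.313%; on $5,000,000 that is $1,065,650.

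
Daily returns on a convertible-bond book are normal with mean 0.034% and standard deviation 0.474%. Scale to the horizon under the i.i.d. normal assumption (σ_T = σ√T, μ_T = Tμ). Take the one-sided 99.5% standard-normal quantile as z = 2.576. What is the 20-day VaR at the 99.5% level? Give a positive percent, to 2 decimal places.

4.78%

σ_{20d} = 0.474% × √20 = 2.120%; μ_{20d} = 20 × 0.034% = 0.680%.
VaR = −(0.680%) + 2.576 × 2.120% = 4.781%.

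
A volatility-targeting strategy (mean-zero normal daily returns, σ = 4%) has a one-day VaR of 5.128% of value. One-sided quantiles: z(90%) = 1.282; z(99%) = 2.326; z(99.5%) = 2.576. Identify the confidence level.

Implied z = VaR/σ = 5.128 / 4 = 1.282.
This matches z(90%) = 1.282.

90%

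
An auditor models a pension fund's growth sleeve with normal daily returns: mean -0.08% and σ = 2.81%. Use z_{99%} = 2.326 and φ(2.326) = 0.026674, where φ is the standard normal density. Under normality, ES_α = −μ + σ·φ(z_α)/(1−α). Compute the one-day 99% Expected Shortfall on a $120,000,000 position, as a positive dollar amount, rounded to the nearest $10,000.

Tail multiplier: φ(z)/(1−α) = 0.026674 / 0.01 = 2.667.
ES = −(-0.08%) + 2.81% × 2.667 = 7.574%.
On $120,000,000: 0.07574 × $120,000,000 = $9,088,800.

$9,090,000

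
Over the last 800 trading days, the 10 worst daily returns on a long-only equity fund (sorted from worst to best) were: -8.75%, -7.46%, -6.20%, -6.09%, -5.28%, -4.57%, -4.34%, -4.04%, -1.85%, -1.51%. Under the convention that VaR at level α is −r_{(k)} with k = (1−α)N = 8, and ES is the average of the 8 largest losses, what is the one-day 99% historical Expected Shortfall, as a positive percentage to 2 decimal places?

The 8 worst returns sum to -46.73%.
ES = −(-46.73%) / 8 = 5.84125% ≈ 5.84%.

5.84%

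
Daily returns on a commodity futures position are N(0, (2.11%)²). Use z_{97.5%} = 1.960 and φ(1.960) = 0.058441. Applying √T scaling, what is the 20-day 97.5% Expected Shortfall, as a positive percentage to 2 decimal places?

22.06%

σ_{20d} = 2.11% × √20 = 9.436%.
ES multiplier = φ(z)/(1−α) = 0.058441/0.025 = 2.338.
ES = 9.436% × 2.338 = 22.061%.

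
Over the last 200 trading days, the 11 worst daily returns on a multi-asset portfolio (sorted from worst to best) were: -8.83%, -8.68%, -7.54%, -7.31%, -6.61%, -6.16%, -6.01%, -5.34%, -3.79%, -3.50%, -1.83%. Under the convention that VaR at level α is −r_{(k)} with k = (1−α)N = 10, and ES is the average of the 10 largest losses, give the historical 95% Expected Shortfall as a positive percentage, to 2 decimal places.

The 10 worst returns sum to -63.77%.
ES = −(-63.77%) / 10 = 6.377% ≈ 6.38%.

6.38%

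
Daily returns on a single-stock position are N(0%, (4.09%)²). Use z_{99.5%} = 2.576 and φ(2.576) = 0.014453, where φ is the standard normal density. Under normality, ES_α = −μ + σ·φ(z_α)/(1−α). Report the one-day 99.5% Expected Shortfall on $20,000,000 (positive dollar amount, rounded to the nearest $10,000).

$2,360,000

Tail multiplier: φ(z)/(1−α) = 0.014453 / 0.005 = 2.891.
ES = 4.09% × 2.891 = 11.824%.
On $20,000,000: 0.11824 × $20,000,000 = $2,364,800.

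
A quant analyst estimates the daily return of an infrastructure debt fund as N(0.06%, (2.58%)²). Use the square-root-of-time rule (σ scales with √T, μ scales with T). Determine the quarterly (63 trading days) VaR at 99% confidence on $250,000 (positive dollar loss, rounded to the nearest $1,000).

At 99%, z = 2.326.
σ_{63d} = 2.58% × √63 = 20.478%; μ_{63d} = 63 × 0.06% = 3.780%.
VaR = −(3.780%) + 2.326 × 20.478% = 43.852%.
On $250,000: 0.43852 × $250,000 = $109,630.

$110,000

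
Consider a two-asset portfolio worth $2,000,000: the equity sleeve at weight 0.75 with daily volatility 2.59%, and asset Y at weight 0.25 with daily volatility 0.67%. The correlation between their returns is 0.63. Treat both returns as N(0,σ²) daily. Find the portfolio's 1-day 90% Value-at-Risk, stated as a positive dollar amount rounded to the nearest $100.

σ_p² = 0.75²·2.59² + 0.25²·0.67² + 2·0.63·0.75·0.25·2.59·0.67 = 4.2113 (%²).
σ_p = √4.2113 = 2.052%.
At 90%, z = 1.282.
VaR = 1.282 × 2.052% = 2.631%; on $2,000,000 that is $52,620.

$52,600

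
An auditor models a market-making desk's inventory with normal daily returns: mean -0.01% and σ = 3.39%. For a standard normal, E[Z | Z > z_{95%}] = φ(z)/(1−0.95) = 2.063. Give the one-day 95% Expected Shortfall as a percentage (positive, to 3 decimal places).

7.004%

ES = −(-0.01%) + 3.39% × 2.063 = 7.004%.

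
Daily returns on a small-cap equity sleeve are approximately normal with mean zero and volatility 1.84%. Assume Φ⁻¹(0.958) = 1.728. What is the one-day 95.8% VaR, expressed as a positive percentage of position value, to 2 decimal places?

VaR = z·σ = 1.728 × 1.84% = 3.180%.

3.18%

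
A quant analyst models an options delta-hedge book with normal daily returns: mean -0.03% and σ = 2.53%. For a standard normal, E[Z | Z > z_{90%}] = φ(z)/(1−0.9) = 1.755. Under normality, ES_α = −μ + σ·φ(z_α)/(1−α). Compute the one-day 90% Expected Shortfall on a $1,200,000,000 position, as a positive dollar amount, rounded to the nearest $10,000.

$53,640,000

ES = −(-0.03%) + 2.53% × 1.755 = 4.470%.
On $1,200,000,000: 0.04470 × $1,200,000,000 = $53,640,000.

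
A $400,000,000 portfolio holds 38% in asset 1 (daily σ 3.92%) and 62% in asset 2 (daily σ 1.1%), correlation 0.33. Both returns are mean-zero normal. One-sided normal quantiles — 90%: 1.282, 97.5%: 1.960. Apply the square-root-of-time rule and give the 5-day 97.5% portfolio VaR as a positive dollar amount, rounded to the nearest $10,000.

σ_p = √(0.38²·3.92² + 0.62²·1.1² + 2·0.33·0.38·0.62·3.92·1.1) = 1.832%.
σ_{5d} = 1.832% × √5 = 4.096%.
VaR = 1.960 × 4.096% = 8.028%; on $400,000,000 that is $32,112,000.

$32,110,000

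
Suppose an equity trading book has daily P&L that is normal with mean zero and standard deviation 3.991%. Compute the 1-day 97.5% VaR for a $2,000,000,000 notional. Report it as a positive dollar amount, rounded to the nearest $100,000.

$156,400,000

At 97.5% one-sided, z = 1.960.
VaR = z·σ = 1.960 × 3.991% = 7.822%.
On $2,000,000,000: 0.07822 × $2,000,000,000 = $156,440,000.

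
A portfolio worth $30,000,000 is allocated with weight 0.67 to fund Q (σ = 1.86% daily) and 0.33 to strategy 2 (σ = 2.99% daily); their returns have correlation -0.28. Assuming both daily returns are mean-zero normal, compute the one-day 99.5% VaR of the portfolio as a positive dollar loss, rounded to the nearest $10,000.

σ_p² = 0.67²·1.86² + 0.33²·2.99² + 2·-0.28·0.67·0.33·1.86·2.99 = 1.8380 (%²).
σ_p = √1.8380 = 1.356%.
At 99.5%, z = 2.576.
VaR = 2.576 × 1.356% = 3.493%; on $30,000,000 that is $1,047,900.

$1,050,000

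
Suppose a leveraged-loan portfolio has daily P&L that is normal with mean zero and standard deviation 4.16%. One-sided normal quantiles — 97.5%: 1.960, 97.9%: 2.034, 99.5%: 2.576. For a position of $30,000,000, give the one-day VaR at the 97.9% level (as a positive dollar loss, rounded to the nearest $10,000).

VaR = z·σ = 2.034 × 4.16% = 8.461%.
On $30,000,000: 0.08461 × $30,000,000 = $2,538,300.

$2,540,000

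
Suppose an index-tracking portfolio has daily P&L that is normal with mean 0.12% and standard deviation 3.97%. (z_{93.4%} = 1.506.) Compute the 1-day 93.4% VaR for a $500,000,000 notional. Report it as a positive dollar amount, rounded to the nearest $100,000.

VaR = −μ + z·σ = −(0.12%) + 1.506 × 3.97% = 5.859%.
On $500,000,000: 0.05859 × $500,000,000 = $29,295,000.

$29,300,000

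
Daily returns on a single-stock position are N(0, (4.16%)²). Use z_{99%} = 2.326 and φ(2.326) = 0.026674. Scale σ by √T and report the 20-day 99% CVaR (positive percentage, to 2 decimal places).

49.62%

σ_{20d} = 4.16% × √20 = 18.604%.
ES multiplier = φ(z)/(1−α) = 0.026674/0.01 = 2.667.
ES = 18.604% × 2.667 = 49.617%.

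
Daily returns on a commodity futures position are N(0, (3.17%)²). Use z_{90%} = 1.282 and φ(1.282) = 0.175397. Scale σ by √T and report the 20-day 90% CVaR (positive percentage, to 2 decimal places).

σ_{20d} = 3.17% × √20 = 14.177%.
ES multiplier = φ(z)/(1−α) = 0.175397/0.1 = 1.754.
ES = 14.177% × 1.754 = 24.866%.

24.87%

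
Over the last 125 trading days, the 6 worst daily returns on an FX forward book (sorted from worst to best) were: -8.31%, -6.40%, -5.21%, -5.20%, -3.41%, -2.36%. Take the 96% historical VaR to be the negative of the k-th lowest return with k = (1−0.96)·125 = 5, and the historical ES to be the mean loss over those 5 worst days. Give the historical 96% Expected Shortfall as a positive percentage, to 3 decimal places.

5.706%

The 5 worst returns sum to -28.53%.
ES = −(-28.53%) / 5 = 5.706%.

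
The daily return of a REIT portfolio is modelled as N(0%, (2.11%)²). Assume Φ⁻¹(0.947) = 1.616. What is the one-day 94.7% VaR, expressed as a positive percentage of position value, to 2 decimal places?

3.41%

VaR = z·σ = 1.616 × 2.11% = 3.410%.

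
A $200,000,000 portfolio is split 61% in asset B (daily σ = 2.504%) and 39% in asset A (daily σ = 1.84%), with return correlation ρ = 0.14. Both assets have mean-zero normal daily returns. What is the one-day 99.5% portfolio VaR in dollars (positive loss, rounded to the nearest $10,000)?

$9,150,000

σ_p² = 0.61²·2.504² + 0.39²·1.84² + 2·0.14·0.61·0.39·2.504·1.84 = 3.1549 (%²).
σ_p = √3.1549 = 1.776%.
At 99.5%, z = 2.576.
VaR = 2.576 × 1.776% = 4.575%; on $200,000,000 that is $9,150,000.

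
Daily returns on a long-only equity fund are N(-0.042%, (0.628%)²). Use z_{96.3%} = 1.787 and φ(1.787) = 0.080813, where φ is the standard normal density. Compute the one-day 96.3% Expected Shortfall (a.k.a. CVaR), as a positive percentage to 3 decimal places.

1.414%

Tail multiplier: φ(z)/(1−α) = 0.080813 / 0.037 = 2.184.
ES = −(-0.042%) + 0.628% × 2.184 = 1.414%.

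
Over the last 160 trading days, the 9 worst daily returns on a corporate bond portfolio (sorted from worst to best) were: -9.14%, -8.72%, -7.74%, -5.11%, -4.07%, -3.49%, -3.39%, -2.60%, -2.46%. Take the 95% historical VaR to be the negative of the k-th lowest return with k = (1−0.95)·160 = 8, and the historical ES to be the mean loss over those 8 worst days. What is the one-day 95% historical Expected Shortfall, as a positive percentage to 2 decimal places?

5.53%

The 8 worst returns sum to -44.26%.
ES = −(-44.26%) / 8 = 5.5325% ≈ 5.53%.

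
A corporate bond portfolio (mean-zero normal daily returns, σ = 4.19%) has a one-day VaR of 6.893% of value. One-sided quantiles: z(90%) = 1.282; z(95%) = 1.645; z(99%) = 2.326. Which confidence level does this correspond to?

Implied z = VaR/σ = 6.893 / 4.19 = 1.645.
This matches z(95%) = 1.645.

95%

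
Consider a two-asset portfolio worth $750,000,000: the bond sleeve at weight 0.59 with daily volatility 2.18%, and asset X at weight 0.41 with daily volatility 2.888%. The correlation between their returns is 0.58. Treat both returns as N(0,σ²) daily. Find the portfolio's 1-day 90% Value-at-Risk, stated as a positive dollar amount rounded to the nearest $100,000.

$21,100,000

σ_p² = 0.59²·2.18² + 0.41²·2.888² + 2·0.58·0.59·0.41·2.18·2.888 = 4.8230 (%²).
σ_p = √4.8230 = 2.196%.
At 90%, z = 1.282.
VaR = 1.282 × 2.196% = 2.815%; on $750,000,000 that is $21,112,500.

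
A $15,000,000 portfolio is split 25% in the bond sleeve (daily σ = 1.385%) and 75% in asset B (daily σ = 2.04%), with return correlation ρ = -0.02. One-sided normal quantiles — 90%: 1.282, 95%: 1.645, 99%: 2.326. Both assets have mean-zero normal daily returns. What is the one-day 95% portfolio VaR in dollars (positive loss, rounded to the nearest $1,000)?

σ_p² = 0.25²·1.385² + 0.75²·2.04² + 2·-0.02·0.25·0.75·1.385·2.04 = 2.4396 (%²).
σ_p = √2.4396 = 1.562%.
VaR = 1.645 × 1.562% = 2.569%; on $15,000,000 that is $385,350.

$385,000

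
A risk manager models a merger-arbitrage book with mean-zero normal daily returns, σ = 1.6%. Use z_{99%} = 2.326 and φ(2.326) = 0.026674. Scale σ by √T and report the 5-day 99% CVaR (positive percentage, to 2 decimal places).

9.54%

σ_{5d} = 1.6% × √5 = 3.578%.
ES multiplier = φ(z)/(1−α) = 0.026674/0.01 = 2.667.
ES = 3.578% × 2.667 = 9.543%.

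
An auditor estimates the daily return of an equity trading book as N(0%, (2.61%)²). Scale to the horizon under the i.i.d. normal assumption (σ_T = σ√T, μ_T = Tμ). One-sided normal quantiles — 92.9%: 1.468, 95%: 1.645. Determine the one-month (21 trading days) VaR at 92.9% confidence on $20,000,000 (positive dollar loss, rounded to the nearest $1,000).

σ_{21d} = 2.61% × √21 = 11.961%.
VaR = 1.468 × 11.961% = 17.559%.
On $20,000,000: 0.17559 × $20,000,000 = $3,511,800.

$3,512,000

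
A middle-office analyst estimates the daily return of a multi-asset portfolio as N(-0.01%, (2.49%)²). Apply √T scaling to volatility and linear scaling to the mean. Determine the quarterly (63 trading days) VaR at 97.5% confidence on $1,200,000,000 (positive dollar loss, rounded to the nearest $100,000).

$472,400,000

At 97.5%, z = 1.960.
σ_{63d} = 2.49% × √63 = 19.764%; μ_{63d} = 63 × -0.01% = -0.630%.
VaR = −(-0.630%) + 1.960 × 19.764% = 39.367%.
On $1,200,000,000: 0.39367 × $1,200,000,000 = $472,404,000.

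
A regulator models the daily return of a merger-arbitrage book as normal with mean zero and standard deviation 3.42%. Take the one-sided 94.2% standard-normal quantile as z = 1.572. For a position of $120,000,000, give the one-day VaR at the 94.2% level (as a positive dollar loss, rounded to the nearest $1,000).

$6,451,000

VaR = z·σ = 1.572 × 3.42% = 5.376%.
On $120,000,000: 0.05376 × $120,000,000 = $6,451,200.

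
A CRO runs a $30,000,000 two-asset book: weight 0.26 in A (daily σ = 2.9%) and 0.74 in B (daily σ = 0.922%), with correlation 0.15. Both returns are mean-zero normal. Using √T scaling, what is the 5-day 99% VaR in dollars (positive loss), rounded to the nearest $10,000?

σ_p = √(0.26²·2.9² + 0.74²·0.922² + 2·0.15·0.26·0.74·2.9·0.922) = 1.090%.
σ_{5d} = 1.090% × √5 = 2.437%.
z(99%) = 2.326.
VaR = 2.326 × 2.437% = 5.668%; on $30,000,000 that is $1,700,400.

$1,700,000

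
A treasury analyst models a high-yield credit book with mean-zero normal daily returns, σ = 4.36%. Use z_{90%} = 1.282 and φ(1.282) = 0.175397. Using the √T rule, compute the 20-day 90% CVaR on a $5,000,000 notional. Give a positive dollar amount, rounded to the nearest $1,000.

$1,710,000

σ_{20d} = 4.36% × √20 = 19.499%.
ES multiplier = φ(z)/(1−α) = 0.175397/0.1 = 1.754.
ES = 19.499% × 1.754 = 34.201%; on $5,000,000: $1,710,050.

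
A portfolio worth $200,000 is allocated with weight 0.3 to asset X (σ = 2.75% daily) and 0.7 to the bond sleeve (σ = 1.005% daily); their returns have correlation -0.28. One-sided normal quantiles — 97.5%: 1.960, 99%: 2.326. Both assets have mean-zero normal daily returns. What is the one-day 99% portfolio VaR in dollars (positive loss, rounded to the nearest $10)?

$4,290

σ_p² = 0.3²·2.75² + 0.7²·1.005² + 2·-0.28·0.3·0.7·2.75·1.005 = 0.8505 (%²).
σ_p = √0.8505 = 0.922%.
VaR = 2.326 × 0.922% = 2.145%; on $200,000 that is $4,290.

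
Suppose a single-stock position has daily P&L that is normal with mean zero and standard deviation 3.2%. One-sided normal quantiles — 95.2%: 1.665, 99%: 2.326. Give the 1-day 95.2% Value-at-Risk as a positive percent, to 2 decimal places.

5.33%

VaR = z·σ = 1.665 × 3.2% = 5.328%.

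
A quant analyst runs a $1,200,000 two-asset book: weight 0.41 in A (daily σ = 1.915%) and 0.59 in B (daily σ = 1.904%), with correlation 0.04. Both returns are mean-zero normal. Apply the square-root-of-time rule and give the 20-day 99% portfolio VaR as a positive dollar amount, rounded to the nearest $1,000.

$174,000

σ_p = √(0.41²·1.915² + 0.59²·1.904² + 2·0.04·0.41·0.59·1.915·1.904) = 1.396%.
σ_{20d} = 1.396% × √20 = 6.243%.
z(99%) = 2.326.
VaR = 2.326 × 6.243% = 14.521%; on $1,200,000 that is $174,252.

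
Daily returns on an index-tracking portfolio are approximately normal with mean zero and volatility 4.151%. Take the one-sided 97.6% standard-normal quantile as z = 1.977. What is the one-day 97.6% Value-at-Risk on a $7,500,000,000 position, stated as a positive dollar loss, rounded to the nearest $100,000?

$615,500,000

VaR = z·σ = 1.977 × 4.151% = 8.207%.
On $7,500,000,000: 0.08207 × $7,500,000,000 = $615,525,000.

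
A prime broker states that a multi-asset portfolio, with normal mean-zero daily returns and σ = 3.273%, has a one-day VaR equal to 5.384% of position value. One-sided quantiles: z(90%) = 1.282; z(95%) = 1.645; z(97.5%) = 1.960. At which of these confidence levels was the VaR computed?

95%

Implied z = VaR/σ = 5.384 / 3.273 = 1.645.
This matches z(95%) = 1.645.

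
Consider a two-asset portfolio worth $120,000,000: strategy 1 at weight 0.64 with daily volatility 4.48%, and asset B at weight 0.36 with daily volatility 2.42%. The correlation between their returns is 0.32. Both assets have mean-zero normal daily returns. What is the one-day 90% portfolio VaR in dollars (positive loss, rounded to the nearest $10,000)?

$5,000,000

σ_p² = 0.64²·4.48² + 0.36²·2.42² + 2·0.32·0.64·0.36·4.48·2.42 = 10.5785 (%²).
σ_p = √10.5785 = 3.252%.
At 90%, z = 1.282.
VaR = 1.282 × 3.252% = 4.169%; on $120,000,000 that is $5,002,800.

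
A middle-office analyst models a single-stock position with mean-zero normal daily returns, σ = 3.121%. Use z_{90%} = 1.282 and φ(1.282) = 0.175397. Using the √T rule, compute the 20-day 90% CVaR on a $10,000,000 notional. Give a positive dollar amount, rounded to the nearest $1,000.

$2,448,000

σ_{20d} = 3.121% × √20 = 13.958%.
ES multiplier = φ(z)/(1−α) = 0.175397/0.1 = 1.754.
ES = 13.958% × 1.754 = 24.482%; on $10,000,000: $2,448,200.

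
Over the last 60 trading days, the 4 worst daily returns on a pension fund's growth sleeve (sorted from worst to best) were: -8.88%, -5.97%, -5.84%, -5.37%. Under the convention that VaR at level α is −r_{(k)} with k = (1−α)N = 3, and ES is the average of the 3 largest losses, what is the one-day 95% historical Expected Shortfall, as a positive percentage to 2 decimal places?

6.90%

The 3 worst returns sum to -20.69%.
ES = −(-20.69%) / 3 = 6.8966…% ≈ 6.90%.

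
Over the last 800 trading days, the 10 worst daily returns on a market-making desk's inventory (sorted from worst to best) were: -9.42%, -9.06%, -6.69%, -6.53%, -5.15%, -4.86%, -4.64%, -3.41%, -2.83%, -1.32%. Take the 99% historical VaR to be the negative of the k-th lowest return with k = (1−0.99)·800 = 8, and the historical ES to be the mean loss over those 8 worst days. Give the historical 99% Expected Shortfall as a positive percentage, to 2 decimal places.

The 8 worst returns sum to -49.76%.
ES = −(-49.76%) / 8 = 6.22%.

6.22%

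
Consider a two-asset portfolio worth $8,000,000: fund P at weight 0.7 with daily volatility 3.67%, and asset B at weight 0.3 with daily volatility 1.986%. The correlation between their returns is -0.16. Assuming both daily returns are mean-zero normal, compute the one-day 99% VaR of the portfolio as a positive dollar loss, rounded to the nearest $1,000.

σ_p² = 0.7²·3.67² + 0.3²·1.986² + 2·-0.16·0.7·0.3·3.67·1.986 = 6.4649 (%²).
σ_p = √6.4649 = 2.543%.
At 99%, z = 2.326.
VaR = 2.326 × 2.543% = 5.915%; on $8,000,000 that is $473,200.

$473,000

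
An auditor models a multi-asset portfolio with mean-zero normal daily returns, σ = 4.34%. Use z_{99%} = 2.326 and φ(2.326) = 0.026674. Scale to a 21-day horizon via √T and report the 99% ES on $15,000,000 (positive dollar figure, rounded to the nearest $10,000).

σ_{21d} = 4.34% × √21 = 19.888%.
ES multiplier = φ(z)/(1−α) = 0.026674/0.01 = 2.667.
ES = 19.888% × 2.667 = 53.041%; on $15,000,000: $7,956,150.

$7,960,000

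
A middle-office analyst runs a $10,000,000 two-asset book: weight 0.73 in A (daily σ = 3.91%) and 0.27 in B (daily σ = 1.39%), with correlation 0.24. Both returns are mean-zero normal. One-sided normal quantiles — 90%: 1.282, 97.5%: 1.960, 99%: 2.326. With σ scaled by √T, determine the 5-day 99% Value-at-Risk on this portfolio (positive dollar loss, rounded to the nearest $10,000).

$1,540,000

σ_p = √(0.73²·3.91² + 0.27²·1.39² + 2·0.24·0.73·0.27·3.91·1.39) = 2.967%.
σ_{5d} = 2.967% × √5 = 6.634%.
VaR = 2.326 × 6.634% = 15.431%; on $10,000,000 that is $1,543,100.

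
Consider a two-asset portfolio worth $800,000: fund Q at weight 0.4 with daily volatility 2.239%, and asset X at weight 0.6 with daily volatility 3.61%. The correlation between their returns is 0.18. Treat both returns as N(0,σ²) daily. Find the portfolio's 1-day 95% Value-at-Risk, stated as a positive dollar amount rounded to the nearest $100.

$32,700

σ_p² = 0.4²·2.239² + 0.6²·3.61² + 2·0.18·0.4·0.6·2.239·3.61 = 6.1920 (%²).
σ_p = √6.1920 = 2.488%.
At 95%, z = 1.645.
VaR = 1.645 × 2.488% = 4.093%; on $800,000 that is $32,744.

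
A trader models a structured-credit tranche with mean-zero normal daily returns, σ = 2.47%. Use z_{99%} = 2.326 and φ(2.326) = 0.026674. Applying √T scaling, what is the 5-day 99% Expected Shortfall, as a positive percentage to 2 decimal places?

σ_{5d} = 2.47% × √5 = 5.523%.
ES multiplier = φ(z)/(1−α) = 0.026674/0.01 = 2.667.
ES = 5.523% × 2.667 = 14.730%.

14.73%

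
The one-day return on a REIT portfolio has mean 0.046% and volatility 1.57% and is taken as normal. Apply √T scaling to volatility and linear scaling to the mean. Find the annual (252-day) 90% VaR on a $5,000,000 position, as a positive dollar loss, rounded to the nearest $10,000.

$1,020,000

At 90%, z = 1.282.
σ_{252d} = 1.57% × √252 = 24.923%; μ_{252d} = 252 × 0.046% = 11.592%.
VaR = −(11.592%) + 1.282 × 24.923% = 20.359%.
On $5,000,000: 0.20359 × $5,000,000 = $1,017,950.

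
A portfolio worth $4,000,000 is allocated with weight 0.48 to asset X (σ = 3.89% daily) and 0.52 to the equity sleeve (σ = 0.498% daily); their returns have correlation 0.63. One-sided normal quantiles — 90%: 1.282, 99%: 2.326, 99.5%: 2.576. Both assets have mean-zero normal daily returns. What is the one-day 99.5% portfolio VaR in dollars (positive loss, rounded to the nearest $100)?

$210,200

σ_p² = 0.48²·3.89² + 0.52²·0.498² + 2·0.63·0.48·0.52·3.89·0.498 = 4.1627 (%²).
σ_p = √4.1627 = 2.040%.
VaR = 2.576 × 2.040% = 5.255%; on $4,000,000 that is $210,200.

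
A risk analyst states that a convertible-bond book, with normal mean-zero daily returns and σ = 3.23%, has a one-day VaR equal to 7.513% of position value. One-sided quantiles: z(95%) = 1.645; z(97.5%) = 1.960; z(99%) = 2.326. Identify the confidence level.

99%

Implied z = VaR/σ = 7.513 / 3.23 = 2.326.
This matches z(99%) = 2.326.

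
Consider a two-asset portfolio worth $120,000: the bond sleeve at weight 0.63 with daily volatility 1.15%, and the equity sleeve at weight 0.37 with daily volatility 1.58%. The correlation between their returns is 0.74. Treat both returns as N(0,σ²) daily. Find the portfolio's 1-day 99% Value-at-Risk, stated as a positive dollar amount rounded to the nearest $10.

σ_p² = 0.63²·1.15² + 0.37²·1.58² + 2·0.74·0.63·0.37·1.15·1.58 = 1.4935 (%²).
σ_p = √1.4935 = 1.222%.
At 99%, z = 2.326.
VaR = 2.326 × 1.222% = 2.842%; on $120,000 that is $3,410.

$3,410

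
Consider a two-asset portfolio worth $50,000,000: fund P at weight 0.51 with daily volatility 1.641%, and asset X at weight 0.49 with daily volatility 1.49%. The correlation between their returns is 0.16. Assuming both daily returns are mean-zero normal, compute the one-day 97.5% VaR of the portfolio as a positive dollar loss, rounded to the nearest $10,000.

σ_p² = 0.51²·1.641² + 0.49²·1.49² + 2·0.16·0.51·0.49·1.641·1.49 = 1.4290 (%²).
σ_p = √1.4290 = 1.195%.
At 97.5%, z = 1.960.
VaR = 1.960 × 1.195% = 2.342%; on $50,000,000 that is $1,171,000.

$1,170,000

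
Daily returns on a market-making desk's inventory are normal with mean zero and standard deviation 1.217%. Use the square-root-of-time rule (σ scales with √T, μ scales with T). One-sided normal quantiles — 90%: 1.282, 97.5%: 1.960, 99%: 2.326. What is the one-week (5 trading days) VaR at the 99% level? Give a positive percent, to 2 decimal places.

6.33%

σ_{5d} = 1.217% × √5 = 2.721%.
VaR = 2.326 × 2.721% = 6.329%.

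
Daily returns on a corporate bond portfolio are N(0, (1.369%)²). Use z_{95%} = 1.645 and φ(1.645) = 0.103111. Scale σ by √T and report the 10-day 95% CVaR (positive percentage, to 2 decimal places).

8.93%

σ_{10d} = 1.369% × √10 = 4.329%.
ES multiplier = φ(z)/(1−α) = 0.103111/0.05 = 2.062.
ES = 4.329% × 2.062 = 8.926%.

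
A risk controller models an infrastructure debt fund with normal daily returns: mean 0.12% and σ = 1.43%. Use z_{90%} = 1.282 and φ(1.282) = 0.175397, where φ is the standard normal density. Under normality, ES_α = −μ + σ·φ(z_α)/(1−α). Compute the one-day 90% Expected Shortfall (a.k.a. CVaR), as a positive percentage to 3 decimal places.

Tail multiplier: φ(z)/(1−α) = 0.175397 / 0.1 = 1.754.
ES = −(0.12%) + 1.43% × 1.754 = 2.388%.

2.388%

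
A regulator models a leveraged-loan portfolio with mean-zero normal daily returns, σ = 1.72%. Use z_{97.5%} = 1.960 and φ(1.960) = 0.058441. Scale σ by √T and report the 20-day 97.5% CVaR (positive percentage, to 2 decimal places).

17.98%

σ_{20d} = 1.72% × √20 = 7.692%.
ES multiplier = φ(z)/(1−α) = 0.058441/0.025 = 2.338.
ES = 7.692% × 2.338 = 17.984%.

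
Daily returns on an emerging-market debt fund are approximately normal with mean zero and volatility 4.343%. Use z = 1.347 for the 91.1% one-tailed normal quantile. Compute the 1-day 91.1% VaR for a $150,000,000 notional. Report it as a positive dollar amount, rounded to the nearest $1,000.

VaR = z·σ = 1.347 × 4.343% = 5.850%.
On $150,000,000: 0.05850 × $150,000,000 = $8,775,000.

$8,775,000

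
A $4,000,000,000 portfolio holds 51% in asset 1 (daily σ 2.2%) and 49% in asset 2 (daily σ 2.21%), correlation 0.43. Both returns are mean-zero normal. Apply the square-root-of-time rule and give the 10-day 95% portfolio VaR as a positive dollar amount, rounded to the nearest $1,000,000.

σ_p = √(0.51²·2.2² + 0.49²·2.21² + 2·0.43·0.51·0.49·2.2·2.21) = 1.865%.
σ_{10d} = 1.865% × √10 = 5.898%.
z(95%) = 1.645.
VaR = 1.645 × 5.898% = 9.702%; on $4,000,000,000 that is $388,080,000.

$388,000,000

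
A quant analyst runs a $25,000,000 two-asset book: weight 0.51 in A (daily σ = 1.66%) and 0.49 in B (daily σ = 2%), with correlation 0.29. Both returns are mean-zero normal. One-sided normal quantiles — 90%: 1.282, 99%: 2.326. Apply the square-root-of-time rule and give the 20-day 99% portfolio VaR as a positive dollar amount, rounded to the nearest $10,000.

$3,820,000

σ_p = √(0.51²·1.66² + 0.49²·2² + 2·0.29·0.51·0.49·1.66·2) = 1.469%.
σ_{20d} = 1.469% × √20 = 6.570%.
VaR = 2.326 × 6.570% = 15.282%; on $25,000,000 that is $3,820,500.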